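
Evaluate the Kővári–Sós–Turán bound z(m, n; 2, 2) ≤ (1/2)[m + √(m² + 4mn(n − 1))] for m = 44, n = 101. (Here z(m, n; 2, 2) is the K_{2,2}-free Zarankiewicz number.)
z(44, 101; 2, 2) ≤ (1/2)[44 + √(44² + 4·44·101·100)] = (1/2)[44 + √1779536] = 688.9963

Kővári–Sós–Turán: let r_1, ..., r_44 be the row sums and z = Σ r_i the total number of 1s. Each pair of columns can share at most one row with both entries 1 (else a 2×2 all-ones block appears), so Σ_i C(r_i, 2) ≤ C(101, 2) = 5050. By convexity Σ_i C(r_i, 2) ≥ 44·C(z/44, 2) = z(z − 44)/(2·44), giving z² − 44z − 44·101·100 ≤ 0 and hence z ≤ (1/2)[44 + √(1936 + 4·444400)] = (1/2)[44 + √1779536] ≈ (1/2)(44 + 1333.9925) = 688.9963.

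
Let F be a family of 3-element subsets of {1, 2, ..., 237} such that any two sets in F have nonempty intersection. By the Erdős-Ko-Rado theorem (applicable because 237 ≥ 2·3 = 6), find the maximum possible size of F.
max |F| = C(236, 2) = 27730

Erdős-Ko-Rado (1961): when n ≥ 2k, max |F| = C(n−1, k−1). The bound is attained by the star {A : i ∈ A} for any fixed i ∈ [n]. Here C(237−1, 3−1) = C(236, 2) = 27730.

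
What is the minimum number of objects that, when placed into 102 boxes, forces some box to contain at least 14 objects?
n = (14 − 1)·102 + 1 = 1327

By the generalised pigeonhole principle, to guarantee some box contains ≥ r objects we need more than (r − 1) · k objects total. Threshold: n = (r − 1) · k + 1. With r = 14 and k = 102: n = 13 · 102 + 1 = 1326 + 1 = 1327. For n = 1326 = 13 · 102, we can put exactly 13 objects in every box, avoiding 14 in any single one — so 1327 is tight.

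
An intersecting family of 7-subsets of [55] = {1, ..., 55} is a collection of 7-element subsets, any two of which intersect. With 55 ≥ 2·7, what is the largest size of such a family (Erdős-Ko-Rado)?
max |F| = C(54, 6) = 25827165

Erdős-Ko-Rado (1961): when n ≥ 2k, max |F| = C(n−1, k−1). The bound is attained by the star {A : i ∈ A} for any fixed i ∈ [n]. Here C(55−1, 7−1) = C(54, 6) = 25827165.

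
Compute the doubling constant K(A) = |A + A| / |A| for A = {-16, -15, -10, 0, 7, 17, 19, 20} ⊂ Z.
K = |A + A| / |A| = 34/8 = 17/4

Enumerate A + A = {a + b : a, b ∈ A}. With |A| = 8, there are |A|^2 = 64 ordered sum pairs; collecting distinct values, A + A = {-32, -31, -30, -26, -25, -20, -16, -15, -10, -9, -8, -3, 0, 1, 2, 3, 4, 5, 7, 9, 10, 14, 17, 19, 20, 24, 26, 27, 34, 36, 37, 38, 39, 40}, so |A + A| = 34. Thus K = 34/8 = 17/4. For comparison, the minimum possible |A + A| over all 8-element sets is 2·8 − 1 = 15 (so min K = 15/8), attained only by arithmetic progressions.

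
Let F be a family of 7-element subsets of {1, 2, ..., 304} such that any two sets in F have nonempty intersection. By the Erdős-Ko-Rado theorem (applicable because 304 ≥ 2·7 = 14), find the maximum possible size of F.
max |F| = C(303, 6) = 1022568188005

The Erdős-Ko-Rado theorem states: for n ≥ 2k, an intersecting family of k-subsets of an n-element set has size at most C(n − 1, k − 1), with equality for 'star' families {A ⊆ [n] : |A| = k, i ∈ A} (fix an element i). For n = 304, k = 7: C(303, 6) = 1022568188005.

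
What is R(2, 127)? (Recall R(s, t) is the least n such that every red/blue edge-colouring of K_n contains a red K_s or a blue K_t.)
R(2, 127) = 127

R(2, k) = k for all k ≥ 2: in a 2-colouring of K_k, either some edge is red (a red K_2) or all edges are blue (a blue K_k). And K_{126} coloured all-blue has no blue K_127, so R(2, 127) > 126. Hence R(2, 127) = 127.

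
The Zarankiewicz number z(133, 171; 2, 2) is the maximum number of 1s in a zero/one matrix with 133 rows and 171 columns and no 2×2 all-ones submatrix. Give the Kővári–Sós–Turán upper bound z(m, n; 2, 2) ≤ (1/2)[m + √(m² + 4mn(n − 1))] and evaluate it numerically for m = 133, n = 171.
z(133, 171; 2, 2) ≤ (1/2)[133 + √(133² + 4·133·171·170)] = (1/2)[133 + √15482929] = 2033.9177

Kővári–Sós–Turán: let r_1, ..., r_133 be the row sums and z = Σ r_i the total number of 1s. Each pair of columns can share at most one row with both entries 1 (else a 2×2 all-ones block appears), so Σ_i C(r_i, 2) ≤ C(171, 2) = 14535. By convexity Σ_i C(r_i, 2) ≥ 133·C(z/133, 2) = z(z − 133)/(2·133), giving z² − 133z − 133·171·170 ≤ 0 and hence z ≤ (1/2)[133 + √(17689 + 4·3866310)] = (1/2)[133 + √15482929] ≈ (1/2)(133 + 3934.8353) = 2033.9177.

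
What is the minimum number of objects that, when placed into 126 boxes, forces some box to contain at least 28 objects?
n = (28 − 1)·126 + 1 = 3403

By the generalised pigeonhole principle, to guarantee some box contains ≥ r objects we need more than (r − 1) · k objects total. Threshold: n = (r − 1) · k + 1. With r = 28 and k = 126: n = 27 · 126 + 1 = 3402 + 1 = 3403. For n = 3402 = 27 · 126, we can put exactly 27 objects in every box, avoiding 28 in any single one — so 3403 is tight.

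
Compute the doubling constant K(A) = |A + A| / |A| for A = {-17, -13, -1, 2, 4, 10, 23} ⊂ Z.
K = |A + A| / |A| = 27/7

Enumerate A + A = {a + b : a, b ∈ A}. With |A| = 7, there are |A|^2 = 49 ordered sum pairs; collecting distinct values, A + A = {-34, -30, -26, -18, -15, -14, -13, -11, -9, -7, -3, -2, 1, 3, 4, 6, 8, 9, 10, 12, 14, 20, 22, 25, 27, 33, 46}, so |A + A| = 27. Thus K = 27/7. For comparison, the minimum possible |A + A| over all 7-element sets is 2·7 − 1 = 13 (so min K = 13/7), attained only by arithmetic progressions.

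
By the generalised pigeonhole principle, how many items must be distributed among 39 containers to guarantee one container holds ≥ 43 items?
n = (43 − 1)·39 + 1 = 1639

By the generalised pigeonhole principle, to guarantee some box contains ≥ r objects we need more than (r − 1) · k objects total. Threshold: n = (r − 1) · k + 1. With r = 43 and k = 39: n = 42 · 39 + 1 = 1638 + 1 = 1639. For n = 1638 = 42 · 39, we can put exactly 42 objects in every box, avoiding 43 in any single one — so 1639 is tight.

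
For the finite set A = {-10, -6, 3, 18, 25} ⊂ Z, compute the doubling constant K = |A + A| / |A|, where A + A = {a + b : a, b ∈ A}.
K = |A + A| / |A| = 15/5 = 3

Enumerate A + A = {a + b : a, b ∈ A}. With |A| = 5, there are |A|^2 = 25 ordered sum pairs; collecting distinct values, A + A = {-20, -16, -12, -7, -3, 6, 8, 12, 15, 19, 21, 28, 36, 43, 50}, so |A + A| = 15. Thus K = 15/5 = 3. For comparison, the minimum possible |A + A| over all 5-element sets is 2·5 − 1 = 9 (so min K = 9/5), attained only by arithmetic progressions.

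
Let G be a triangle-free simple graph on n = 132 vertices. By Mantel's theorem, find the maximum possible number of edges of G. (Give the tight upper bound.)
ex(132, K_3) = ⌊132^2/4⌋ = 4356

Mantel (1907): a triangle-free graph on n vertices has at most ⌊n^2/4⌋ edges, with equality for the complete bipartite graph K_{⌊n/2⌋, ⌈n/2⌉}. For n = 132: ⌊132^2/4⌋ = ⌊17424/4⌋ = 4356. The extremal graph is K_{66, 66}, which has 66·66 = 4356 edges.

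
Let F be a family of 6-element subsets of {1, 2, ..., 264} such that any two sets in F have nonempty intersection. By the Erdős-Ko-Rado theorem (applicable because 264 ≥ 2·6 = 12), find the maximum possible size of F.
max |F| = C(263, 5) = 10092282837

Erdős-Ko-Rado (1961): when n ≥ 2k, max |F| = C(n−1, k−1). The bound is attained by the star {A : i ∈ A} for any fixed i ∈ [n]. Here C(264−1, 6−1) = C(263, 5) = 10092282837.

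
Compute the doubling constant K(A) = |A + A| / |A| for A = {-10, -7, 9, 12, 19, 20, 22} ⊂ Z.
K = |A + A| / |A| = 25/7

Enumerate A + A = {a + b : a, b ∈ A}. With |A| = 7, there are |A|^2 = 49 ordered sum pairs; collecting distinct values, A + A = {-20, -17, -14, -1, 2, 5, 9, 10, 12, 13, 15, 18, 21, 24, 28, 29, 31, 32, 34, 38, 39, 40, 41, 42, 44}, so |A + A| = 25. Thus K = 25/7. For comparison, the minimum possible |A + A| over all 7-element sets is 2·7 − 1 = 13 (so min K = 13/7), attained only by arithmetic progressions.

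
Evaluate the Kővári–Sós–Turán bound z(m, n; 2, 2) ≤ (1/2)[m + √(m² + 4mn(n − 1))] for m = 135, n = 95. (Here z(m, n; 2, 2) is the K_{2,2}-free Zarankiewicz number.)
z(135, 95; 2, 2) ≤ (1/2)[135 + √(135² + 4·135·95·94)] = (1/2)[135 + √4840425] = 1167.5483

Kővári–Sós–Turán: let r_1, ..., r_135 be the row sums and z = Σ r_i the total number of 1s. Each pair of columns can share at most one row with both entries 1 (else a 2×2 all-ones block appears), so Σ_i C(r_i, 2) ≤ C(95, 2) = 4465. By convexity Σ_i C(r_i, 2) ≥ 135·C(z/135, 2) = z(z − 135)/(2·135), giving z² − 135z − 135·95·94 ≤ 0 and hence z ≤ (1/2)[135 + √(18225 + 4·1205550)] = (1/2)[135 + √4840425] ≈ (1/2)(135 + 2200.0966) = 1167.5483.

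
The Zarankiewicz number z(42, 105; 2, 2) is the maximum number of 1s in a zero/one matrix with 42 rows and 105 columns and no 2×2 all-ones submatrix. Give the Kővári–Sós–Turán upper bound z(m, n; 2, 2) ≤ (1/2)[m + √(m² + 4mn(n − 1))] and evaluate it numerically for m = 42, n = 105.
z(42, 105; 2, 2) ≤ (1/2)[42 + √(42² + 4·42·105·104)] = (1/2)[42 + √1836324] = 698.5552

Kővári–Sós–Turán: let r_1, ..., r_42 be the row sums and z = Σ r_i the total number of 1s. Each pair of columns can share at most one row with both entries 1 (else a 2×2 all-ones block appears), so Σ_i C(r_i, 2) ≤ C(105, 2) = 5460. By convexity Σ_i C(r_i, 2) ≥ 42·C(z/42, 2) = z(z − 42)/(2·42), giving z² − 42z − 42·105·104 ≤ 0 and hence z ≤ (1/2)[42 + √(1764 + 4·458640)] = (1/2)[42 + √1836324] ≈ (1/2)(42 + 1355.1103) = 698.5552.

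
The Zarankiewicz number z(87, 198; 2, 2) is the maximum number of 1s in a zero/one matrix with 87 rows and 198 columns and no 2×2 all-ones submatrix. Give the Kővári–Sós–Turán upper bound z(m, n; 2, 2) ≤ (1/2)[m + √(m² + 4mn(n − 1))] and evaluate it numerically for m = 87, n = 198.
z(87, 198; 2, 2) ≤ (1/2)[87 + √(87² + 4·87·198·197)] = (1/2)[87 + √13581657] = 1886.165

Kővári–Sós–Turán: let r_1, ..., r_87 be the row sums and z = Σ r_i the total number of 1s. Each pair of columns can share at most one row with both entries 1 (else a 2×2 all-ones block appears), so Σ_i C(r_i, 2) ≤ C(198, 2) = 19503. By convexity Σ_i C(r_i, 2) ≥ 87·C(z/87, 2) = z(z − 87)/(2·87), giving z² − 87z − 87·198·197 ≤ 0 and hence z ≤ (1/2)[87 + √(7569 + 4·3393522)] = (1/2)[87 + √13581657] ≈ (1/2)(87 + 3685.33) = 1886.165.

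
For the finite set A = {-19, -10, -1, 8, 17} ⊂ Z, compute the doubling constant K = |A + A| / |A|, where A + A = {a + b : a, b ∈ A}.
K = |A + A| / |A| = 9/5

Enumerate A + A = {a + b : a, b ∈ A}. With |A| = 5, there are |A|^2 = 25 ordered sum pairs; collecting distinct values, A + A = {-38, -29, -20, -11, -2, 7, 16, 25, 34}, so |A + A| = 9. Thus K = 9/5. Here |A + A| = 2|A| − 1 = 9, the minimum possible — so K = 9/5 is minimal, which holds iff A is an arithmetic progression.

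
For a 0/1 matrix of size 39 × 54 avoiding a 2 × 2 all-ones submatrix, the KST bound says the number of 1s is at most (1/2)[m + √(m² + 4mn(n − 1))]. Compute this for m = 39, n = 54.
z(39, 54; 2, 2) ≤ (1/2)[39 + √(39² + 4·39·54·53)] = (1/2)[39 + √447993] = 354.1614

Kővári–Sós–Turán: let r_1, ..., r_39 be the row sums and z = Σ r_i the total number of 1s. Each pair of columns can share at most one row with both entries 1 (else a 2×2 all-ones block appears), so Σ_i C(r_i, 2) ≤ C(54, 2) = 1431. By convexity Σ_i C(r_i, 2) ≥ 39·C(z/39, 2) = z(z − 39)/(2·39), giving z² − 39z − 39·54·53 ≤ 0 and hence z ≤ (1/2)[39 + √(1521 + 4·111618)] = (1/2)[39 + √447993] ≈ (1/2)(39 + 669.3228) = 354.1614.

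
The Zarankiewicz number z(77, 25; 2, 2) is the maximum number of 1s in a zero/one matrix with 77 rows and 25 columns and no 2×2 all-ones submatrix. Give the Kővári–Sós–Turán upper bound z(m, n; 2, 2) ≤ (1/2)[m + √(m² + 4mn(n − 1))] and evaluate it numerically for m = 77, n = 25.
z(77, 25; 2, 2) ≤ (1/2)[77 + √(77² + 4·77·25·24)] = (1/2)[77 + √190729] = 256.8627

Kővári–Sós–Turán: let r_1, ..., r_77 be the row sums and z = Σ r_i the total number of 1s. Each pair of columns can share at most one row with both entries 1 (else a 2×2 all-ones block appears), so Σ_i C(r_i, 2) ≤ C(25, 2) = 300. By convexity Σ_i C(r_i, 2) ≥ 77·C(z/77, 2) = z(z − 77)/(2·77), giving z² − 77z − 77·25·24 ≤ 0 and hence z ≤ (1/2)[77 + √(5929 + 4·46200)] = (1/2)[77 + √190729] ≈ (1/2)(77 + 436.7253) = 256.8627.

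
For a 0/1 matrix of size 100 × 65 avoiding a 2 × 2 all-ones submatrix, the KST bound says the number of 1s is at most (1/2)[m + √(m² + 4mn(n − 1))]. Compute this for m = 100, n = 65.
z(100, 65; 2, 2) ≤ (1/2)[100 + √(100² + 4·100·65·64)] = (1/2)[100 + √1674000] = 696.9158

Kővári–Sós–Turán: let r_1, ..., r_100 be the row sums and z = Σ r_i the total number of 1s. Each pair of columns can share at most one row with both entries 1 (else a 2×2 all-ones block appears), so Σ_i C(r_i, 2) ≤ C(65, 2) = 2080. By convexity Σ_i C(r_i, 2) ≥ 100·C(z/100, 2) = z(z − 100)/(2·100), giving z² − 100z − 100·65·64 ≤ 0 and hence z ≤ (1/2)[100 + √(10000 + 4·416000)] = (1/2)[100 + √1674000] ≈ (1/2)(100 + 1293.8315) = 696.9158.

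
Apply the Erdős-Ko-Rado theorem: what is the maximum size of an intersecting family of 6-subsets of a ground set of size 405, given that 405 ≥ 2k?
max |F| = C(404, 5) = 87485400080

Erdős-Ko-Rado (1961): when n ≥ 2k, max |F| = C(n−1, k−1). The bound is attained by the star {A : i ∈ A} for any fixed i ∈ [n]. Here C(405−1, 6−1) = C(404, 5) = 87485400080.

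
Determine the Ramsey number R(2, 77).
R(2, 77) = 77

R(2, k) = k for all k ≥ 2: in a 2-colouring of K_k, either some edge is red (a red K_2) or all edges are blue (a blue K_k). And K_{76} coloured all-blue has no blue K_77, so R(2, 77) > 76. Hence R(2, 77) = 77.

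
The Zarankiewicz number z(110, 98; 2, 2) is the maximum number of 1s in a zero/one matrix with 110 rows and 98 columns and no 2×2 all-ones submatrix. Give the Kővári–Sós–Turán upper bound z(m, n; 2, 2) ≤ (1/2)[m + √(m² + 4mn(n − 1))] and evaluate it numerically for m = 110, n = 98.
z(110, 98; 2, 2) ≤ (1/2)[110 + √(110² + 4·110·98·97)] = (1/2)[110 + √4194740] = 1079.0532

Kővári–Sós–Turán: let r_1, ..., r_110 be the row sums and z = Σ r_i the total number of 1s. Each pair of columns can share at most one row with both entries 1 (else a 2×2 all-ones block appears), so Σ_i C(r_i, 2) ≤ C(98, 2) = 4753. By convexity Σ_i C(r_i, 2) ≥ 110·C(z/110, 2) = z(z − 110)/(2·110), giving z² − 110z − 110·98·97 ≤ 0 and hence z ≤ (1/2)[110 + √(12100 + 4·1045660)] = (1/2)[110 + √4194740] ≈ (1/2)(110 + 2048.1064) = 1079.0532.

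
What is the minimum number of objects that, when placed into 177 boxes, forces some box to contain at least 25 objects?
n = (25 − 1)·177 + 1 = 4249

By the generalised pigeonhole principle, to guarantee some box contains ≥ r objects we need more than (r − 1) · k objects total. Threshold: n = (r − 1) · k + 1. With r = 25 and k = 177: n = 24 · 177 + 1 = 4248 + 1 = 4249. For n = 4248 = 24 · 177, we can put exactly 24 objects in every box, avoiding 25 in any single one — so 4249 is tight.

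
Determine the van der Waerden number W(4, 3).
W(4, 3) = 76

W(4, 3) = 76. The lower bound W(4, 3) > 75 comes from an explicit good 4-colouring of [1, 75]; the upper bound W(4, 3) ≤ 76 was verified by exhaustive search over 4-colourings of [1, 76].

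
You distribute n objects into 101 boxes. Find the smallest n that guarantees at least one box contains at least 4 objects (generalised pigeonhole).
n = (4 − 1)·101 + 1 = 304

By the generalised pigeonhole principle, to guarantee some box contains ≥ r objects we need more than (r − 1) · k objects total. Threshold: n = (r − 1) · k + 1. With r = 4 and k = 101: n = 3 · 101 + 1 = 303 + 1 = 304. For n = 303 = 3 · 101, we can put exactly 3 objects in every box, avoiding 4 in any single one — so 304 is tight.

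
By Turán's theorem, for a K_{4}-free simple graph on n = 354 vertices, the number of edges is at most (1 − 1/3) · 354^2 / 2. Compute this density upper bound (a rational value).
Turán density bound = (2/3) · 354^2/2 = 41772

Turán's theorem: ex(n, K_{r+1}) is achieved by the complete r-partite Turán graph T(n, r) with parts as balanced as possible, and is at most (1 − 1/r) · n^2/2. For r = 3, n = 354: the density bound is (2/3) · 125316/2 = 41772. Since 3 ∣ 354, the Turán graph T(354, 3) has parts of equal size 118, and its edge count e(T(354, 3)) = 41772 attains the density bound exactly.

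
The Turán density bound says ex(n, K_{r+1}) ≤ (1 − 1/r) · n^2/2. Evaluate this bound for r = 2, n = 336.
Turán density bound = (1/2) · 336^2/2 = 28224

Turán's theorem: ex(n, K_{r+1}) is achieved by the complete r-partite Turán graph T(n, r) with parts as balanced as possible, and is at most (1 − 1/r) · n^2/2. For r = 2, n = 336: the density bound is (1/2) · 112896/2 = 28224. Since 2 ∣ 336, the Turán graph T(336, 2) has parts of equal size 168, and its edge count e(T(336, 2)) = 28224 attains the density bound exactly.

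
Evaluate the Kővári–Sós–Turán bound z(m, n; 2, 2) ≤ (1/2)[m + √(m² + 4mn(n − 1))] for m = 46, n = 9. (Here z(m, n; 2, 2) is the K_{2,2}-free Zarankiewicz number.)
z(46, 9; 2, 2) ≤ (1/2)[46 + √(46² + 4·46·9·8)] = (1/2)[46 + √15364] = 84.9758

Kővári–Sós–Turán: let r_1, ..., r_46 be the row sums and z = Σ r_i the total number of 1s. Each pair of columns can share at most one row with both entries 1 (else a 2×2 all-ones block appears), so Σ_i C(r_i, 2) ≤ C(9, 2) = 36. By convexity Σ_i C(r_i, 2) ≥ 46·C(z/46, 2) = z(z − 46)/(2·46), giving z² − 46z − 46·9·8 ≤ 0 and hence z ≤ (1/2)[46 + √(2116 + 4·3312)] = (1/2)[46 + √15364] ≈ (1/2)(46 + 123.9516) = 84.9758.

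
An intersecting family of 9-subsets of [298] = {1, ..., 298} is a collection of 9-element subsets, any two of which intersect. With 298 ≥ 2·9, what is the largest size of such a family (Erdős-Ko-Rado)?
max |F| = C(297, 8) = 1365332543512245

Erdős-Ko-Rado (1961): when n ≥ 2k, max |F| = C(n−1, k−1). The bound is attained by the star {A : i ∈ A} for any fixed i ∈ [n]. Here C(298−1, 9−1) = C(297, 8) = 1365332543512245.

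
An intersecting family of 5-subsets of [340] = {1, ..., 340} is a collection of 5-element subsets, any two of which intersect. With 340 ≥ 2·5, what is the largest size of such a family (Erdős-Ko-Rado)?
max |F| = C(339, 4) = 540597876

The Erdős-Ko-Rado theorem states: for n ≥ 2k, an intersecting family of k-subsets of an n-element set has size at most C(n − 1, k − 1), with equality for 'star' families {A ⊆ [n] : |A| = k, i ∈ A} (fix an element i). For n = 340, k = 5: C(339, 4) = 540597876.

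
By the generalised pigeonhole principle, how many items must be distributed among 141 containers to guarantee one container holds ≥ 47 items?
n = (47 − 1)·141 + 1 = 6487

By the generalised pigeonhole principle, to guarantee some box contains ≥ r objects we need more than (r − 1) · k objects total. Threshold: n = (r − 1) · k + 1. With r = 47 and k = 141: n = 46 · 141 + 1 = 6486 + 1 = 6487. For n = 6486 = 46 · 141, we can put exactly 46 objects in every box, avoiding 47 in any single one — so 6487 is tight.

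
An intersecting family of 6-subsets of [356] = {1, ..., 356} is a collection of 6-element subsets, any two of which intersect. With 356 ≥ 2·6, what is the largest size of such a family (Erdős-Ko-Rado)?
max |F| = C(355, 5) = 45674610696

Erdős-Ko-Rado (1961): when n ≥ 2k, max |F| = C(n−1, k−1). The bound is attained by the star {A : i ∈ A} for any fixed i ∈ [n]. Here C(356−1, 6−1) = C(355, 5) = 45674610696.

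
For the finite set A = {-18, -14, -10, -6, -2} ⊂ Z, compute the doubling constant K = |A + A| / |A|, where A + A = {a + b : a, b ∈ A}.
K = |A + A| / |A| = 9/5

Enumerate A + A = {a + b : a, b ∈ A}. With |A| = 5, there are |A|^2 = 25 ordered sum pairs; collecting distinct values, A + A = {-36, -32, -28, -24, -20, -16, -12, -8, -4}, so |A + A| = 9. Thus K = 9/5. Here |A + A| = 2|A| − 1 = 9, the minimum possible — so K = 9/5 is minimal, which holds iff A is an arithmetic progression.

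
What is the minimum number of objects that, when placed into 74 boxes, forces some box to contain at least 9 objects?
n = (9 − 1)·74 + 1 = 593

By the generalised pigeonhole principle, to guarantee some box contains ≥ r objects we need more than (r − 1) · k objects total. Threshold: n = (r − 1) · k + 1. With r = 9 and k = 74: n = 8 · 74 + 1 = 592 + 1 = 593. For n = 592 = 8 · 74, we can put exactly 8 objects in every box, avoiding 9 in any single one — so 593 is tight.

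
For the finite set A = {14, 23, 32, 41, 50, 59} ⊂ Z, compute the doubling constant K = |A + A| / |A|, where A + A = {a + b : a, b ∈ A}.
K = |A + A| / |A| = 11/6

Enumerate A + A = {a + b : a, b ∈ A}. With |A| = 6, there are |A|^2 = 36 ordered sum pairs; collecting distinct values, A + A = {28, 37, 46, 55, 64, 73, 82, 91, 100, 109, 118}, so |A + A| = 11. Thus K = 11/6. Here |A + A| = 2|A| − 1 = 11, the minimum possible — so K = 11/6 is minimal, which holds iff A is an arithmetic progression.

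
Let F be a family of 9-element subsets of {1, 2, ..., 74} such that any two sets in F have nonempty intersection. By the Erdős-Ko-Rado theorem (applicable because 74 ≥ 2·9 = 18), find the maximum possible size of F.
max |F| = C(73, 8) = 13442126049

The Erdős-Ko-Rado theorem states: for n ≥ 2k, an intersecting family of k-subsets of an n-element set has size at most C(n − 1, k − 1), with equality for 'star' families {A ⊆ [n] : |A| = k, i ∈ A} (fix an element i). For n = 74, k = 9: C(73, 8) = 13442126049.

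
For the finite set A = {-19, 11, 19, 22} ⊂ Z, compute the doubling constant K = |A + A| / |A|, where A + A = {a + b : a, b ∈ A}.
K = |A + A| / |A| = 10/4 = 5/2

Enumerate A + A = {a + b : a, b ∈ A}. With |A| = 4, there are |A|^2 = 16 ordered sum pairs; collecting distinct values, A + A = {-38, -8, 0, 3, 22, 30, 33, 38, 41, 44}, so |A + A| = 10. Thus K = 10/4 = 5/2. For comparison, the minimum possible |A + A| over all 4-element sets is 2·4 − 1 = 7 (so min K = 7/4), attained only by arithmetic progressions.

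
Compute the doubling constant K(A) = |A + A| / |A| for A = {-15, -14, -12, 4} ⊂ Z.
K = |A + A| / |A| = 10/4 = 5/2

Enumerate A + A = {a + b : a, b ∈ A}. With |A| = 4, there are |A|^2 = 16 ordered sum pairs; collecting distinct values, A + A = {-30, -29, -28, -27, -26, -24, -11, -10, -8, 8}, so |A + A| = 10. Thus K = 10/4 = 5/2. For comparison, the minimum possible |A + A| over all 4-element sets is 2·4 − 1 = 7 (so min K = 7/4), attained only by arithmetic progressions.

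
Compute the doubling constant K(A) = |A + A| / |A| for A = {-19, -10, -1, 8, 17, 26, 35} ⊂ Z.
K = |A + A| / |A| = 13/7

Enumerate A + A = {a + b : a, b ∈ A}. With |A| = 7, there are |A|^2 = 49 ordered sum pairs; collecting distinct values, A + A = {-38, -29, -20, -11, -2, 7, 16, 25, 34, 43, 52, 61, 70}, so |A + A| = 13. Thus K = 13/7. Here |A + A| = 2|A| − 1 = 13, the minimum possible — so K = 13/7 is minimal, which holds iff A is an arithmetic progression.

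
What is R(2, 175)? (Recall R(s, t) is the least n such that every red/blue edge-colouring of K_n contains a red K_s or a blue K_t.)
R(2, 175) = 175

R(2, k) = k for all k ≥ 2: in a 2-colouring of K_k, either some edge is red (a red K_2) or all edges are blue (a blue K_k). And K_{174} coloured all-blue has no blue K_175, so R(2, 175) > 174. Hence R(2, 175) = 175.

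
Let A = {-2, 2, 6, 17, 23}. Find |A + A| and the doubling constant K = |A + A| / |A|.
K = |A + A| / |A| = 14/5

Enumerate A + A = {a + b : a, b ∈ A}. With |A| = 5, there are |A|^2 = 25 ordered sum pairs; collecting distinct values, A + A = {-4, 0, 4, 8, 12, 15, 19, 21, 23, 25, 29, 34, 40, 46}, so |A + A| = 14. Thus K = 14/5. For comparison, the minimum possible |A + A| over all 5-element sets is 2·5 − 1 = 9 (so min K = 9/5), attained only by arithmetic progressions.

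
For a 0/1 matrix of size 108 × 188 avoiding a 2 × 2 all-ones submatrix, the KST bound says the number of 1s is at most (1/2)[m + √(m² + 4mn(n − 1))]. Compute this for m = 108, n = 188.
z(108, 188; 2, 2) ≤ (1/2)[108 + √(108² + 4·108·188·187)] = (1/2)[108 + √15199056] = 2003.2983

Kővári–Sós–Turán: let r_1, ..., r_108 be the row sums and z = Σ r_i the total number of 1s. Each pair of columns can share at most one row with both entries 1 (else a 2×2 all-ones block appears), so Σ_i C(r_i, 2) ≤ C(188, 2) = 17578. By convexity Σ_i C(r_i, 2) ≥ 108·C(z/108, 2) = z(z − 108)/(2·108), giving z² − 108z − 108·188·187 ≤ 0 and hence z ≤ (1/2)[108 + √(11664 + 4·3796848)] = (1/2)[108 + √15199056] ≈ (1/2)(108 + 3898.5967) = 2003.2983.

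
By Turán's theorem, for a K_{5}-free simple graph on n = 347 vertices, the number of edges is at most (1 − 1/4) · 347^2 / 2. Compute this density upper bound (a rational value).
Turán density bound = (3/4) · 347^2/2 = 361227/8 ≈ 45153.375

Turán's theorem: ex(n, K_{r+1}) is achieved by the complete r-partite Turán graph T(n, r) with parts as balanced as possible, and is at most (1 − 1/r) · n^2/2. For r = 4, n = 347: the density bound is (3/4) · 120409/2 = 361227/8 ≈ 45153.375. The integer-valued extremum is e(T(347, 4)) = 45153, which is strictly less than the density bound 361227/8 since 4 ∤ 347 (the parts of T(347, 4) cannot all be equal).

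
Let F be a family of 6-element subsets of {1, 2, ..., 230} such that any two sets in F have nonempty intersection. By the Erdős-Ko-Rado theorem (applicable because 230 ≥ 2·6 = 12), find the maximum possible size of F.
max |F| = C(229, 5) = 5022337545

The Erdős-Ko-Rado theorem states: for n ≥ 2k, an intersecting family of k-subsets of an n-element set has size at most C(n − 1, k − 1), with equality for 'star' families {A ⊆ [n] : |A| = k, i ∈ A} (fix an element i). For n = 230, k = 6: C(229, 5) = 5022337545.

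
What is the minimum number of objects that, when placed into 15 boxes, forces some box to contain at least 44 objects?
n = (44 − 1)·15 + 1 = 646

By the generalised pigeonhole principle, to guarantee some box contains ≥ r objects we need more than (r − 1) · k objects total. Threshold: n = (r − 1) · k + 1. With r = 44 and k = 15: n = 43 · 15 + 1 = 645 + 1 = 646. For n = 645 = 43 · 15, we can put exactly 43 objects in every box, avoiding 44 in any single one — so 646 is tight.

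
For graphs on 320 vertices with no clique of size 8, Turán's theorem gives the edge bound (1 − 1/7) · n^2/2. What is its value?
Turán density bound = (6/7) · 320^2/2 = 307200/7 ≈ 43885.7143

Turán's theorem: ex(n, K_{r+1}) is achieved by the complete r-partite Turán graph T(n, r) with parts as balanced as possible, and is at most (1 − 1/r) · n^2/2. For r = 7, n = 320: the density bound is (6/7) · 102400/2 = 307200/7 ≈ 43885.7143. The integer-valued extremum is e(T(320, 7)) = 43885, which is strictly less than the density bound 307200/7 since 7 ∤ 320 (the parts of T(320, 7) cannot all be equal).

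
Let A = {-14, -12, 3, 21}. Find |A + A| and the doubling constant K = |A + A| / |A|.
K = |A + A| / |A| = 10/4 = 5/2

Enumerate A + A = {a + b : a, b ∈ A}. With |A| = 4, there are |A|^2 = 16 ordered sum pairs; collecting distinct values, A + A = {-28, -26, -24, -11, -9, 6, 7, 9, 24, 42}, so |A + A| = 10. Thus K = 10/4 = 5/2. For comparison, the minimum possible |A + A| over all 4-element sets is 2·4 − 1 = 7 (so min K = 7/4), attained only by arithmetic progressions.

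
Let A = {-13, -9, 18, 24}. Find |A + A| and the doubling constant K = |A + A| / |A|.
K = |A + A| / |A| = 10/4 = 5/2

Enumerate A + A = {a + b : a, b ∈ A}. With |A| = 4, there are |A|^2 = 16 ordered sum pairs; collecting distinct values, A + A = {-26, -22, -18, 5, 9, 11, 15, 36, 42, 48}, so |A + A| = 10. Thus K = 10/4 = 5/2. For comparison, the minimum possible |A + A| over all 4-element sets is 2·4 − 1 = 7 (so min K = 7/4), attained only by arithmetic progressions.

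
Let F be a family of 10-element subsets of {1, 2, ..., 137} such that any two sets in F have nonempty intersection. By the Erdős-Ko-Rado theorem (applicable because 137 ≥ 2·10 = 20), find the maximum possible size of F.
max |F| = C(136, 9) = 33469894423680

Erdős-Ko-Rado (1961): when n ≥ 2k, max |F| = C(n−1, k−1). The bound is attained by the star {A : i ∈ A} for any fixed i ∈ [n]. Here C(137−1, 10−1) = C(136, 9) = 33469894423680.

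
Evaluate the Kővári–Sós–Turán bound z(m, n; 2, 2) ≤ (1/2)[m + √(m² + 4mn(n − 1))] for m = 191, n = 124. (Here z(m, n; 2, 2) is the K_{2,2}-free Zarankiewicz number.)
z(191, 124; 2, 2) ≤ (1/2)[191 + √(191² + 4·191·124·123)] = (1/2)[191 + √11689009] = 1804.9596

Kővári–Sós–Turán: let r_1, ..., r_191 be the row sums and z = Σ r_i the total number of 1s. Each pair of columns can share at most one row with both entries 1 (else a 2×2 all-ones block appears), so Σ_i C(r_i, 2) ≤ C(124, 2) = 7626. By convexity Σ_i C(r_i, 2) ≥ 191·C(z/191, 2) = z(z − 191)/(2·191), giving z² − 191z − 191·124·123 ≤ 0 and hence z ≤ (1/2)[191 + √(36481 + 4·2913132)] = (1/2)[191 + √11689009] ≈ (1/2)(191 + 3418.9193) = 1804.9596.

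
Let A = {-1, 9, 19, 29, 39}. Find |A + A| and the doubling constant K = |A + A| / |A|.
K = |A + A| / |A| = 9/5

Enumerate A + A = {a + b : a, b ∈ A}. With |A| = 5, there are |A|^2 = 25 ordered sum pairs; collecting distinct values, A + A = {-2, 8, 18, 28, 38, 48, 58, 68, 78}, so |A + A| = 9. Thus K = 9/5. Here |A + A| = 2|A| − 1 = 9, the minimum possible — so K = 9/5 is minimal, which holds iff A is an arithmetic progression.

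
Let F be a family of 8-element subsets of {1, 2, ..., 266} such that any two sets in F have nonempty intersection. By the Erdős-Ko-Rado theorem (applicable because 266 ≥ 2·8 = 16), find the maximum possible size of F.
max |F| = C(265, 7) = 16810859697060

Erdős-Ko-Rado (1961): when n ≥ 2k, max |F| = C(n−1, k−1). The bound is attained by the star {A : i ∈ A} for any fixed i ∈ [n]. Here C(266−1, 8−1) = C(265, 7) = 16810859697060.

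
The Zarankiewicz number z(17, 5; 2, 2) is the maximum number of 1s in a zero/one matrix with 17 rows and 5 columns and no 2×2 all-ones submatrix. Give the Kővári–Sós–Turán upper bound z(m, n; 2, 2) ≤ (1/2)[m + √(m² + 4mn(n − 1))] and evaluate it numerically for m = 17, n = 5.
z(17, 5; 2, 2) ≤ (1/2)[17 + √(17² + 4·17·5·4)] = (1/2)[17 + √1649] = 28.8039

Kővári–Sós–Turán: let r_1, ..., r_17 be the row sums and z = Σ r_i the total number of 1s. Each pair of columns can share at most one row with both entries 1 (else a 2×2 all-ones block appears), so Σ_i C(r_i, 2) ≤ C(5, 2) = 10. By convexity Σ_i C(r_i, 2) ≥ 17·C(z/17, 2) = z(z − 17)/(2·17), giving z² − 17z − 17·5·4 ≤ 0 and hence z ≤ (1/2)[17 + √(289 + 4·340)] = (1/2)[17 + √1649] ≈ (1/2)(17 + 40.6079) = 28.8039.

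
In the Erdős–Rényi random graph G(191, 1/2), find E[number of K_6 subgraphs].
E[# K_6] = C(191, 6) · (1/2)^C(6, 2) = 62291483793 / 2^15 ≈ 1900985.223175

For each 6-subset S of vertices (there are C(191, 6) = 62291483793 such S), let X_S = 1 if S induces a K_6 (all C(6, 2) = 15 edges present). Then P(X_S = 1) = (1/2)^15 = 1/32768. By linearity of expectation, E[# K_6] = C(191, 6) · (1/2)^15 = 62291483793 / 32768 ≈ 1900985.223175.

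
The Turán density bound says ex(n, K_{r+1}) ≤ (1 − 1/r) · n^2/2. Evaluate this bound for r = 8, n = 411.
Turán density bound = (7/8) · 411^2/2 = 1182447/16 ≈ 73902.9375

Turán's theorem: ex(n, K_{r+1}) is achieved by the complete r-partite Turán graph T(n, r) with parts as balanced as possible, and is at most (1 − 1/r) · n^2/2. For r = 8, n = 411: the density bound is (7/8) · 168921/2 = 1182447/16 ≈ 73902.9375. The integer-valued extremum is e(T(411, 8)) = 73902, which is strictly less than the density bound 1182447/16 since 8 ∤ 411 (the parts of T(411, 8) cannot all be equal).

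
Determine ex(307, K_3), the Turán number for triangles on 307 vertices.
ex(307, K_3) = ⌊307^2/4⌋ = 23562

Mantel (1907): a triangle-free graph on n vertices has at most ⌊n^2/4⌋ edges, with equality for the complete bipartite graph K_{⌊n/2⌋, ⌈n/2⌉}. For n = 307: ⌊307^2/4⌋ = ⌊94249/4⌋ = 23562. The extremal graph is K_{153, 154}, which has 153·154 = 23562 edges.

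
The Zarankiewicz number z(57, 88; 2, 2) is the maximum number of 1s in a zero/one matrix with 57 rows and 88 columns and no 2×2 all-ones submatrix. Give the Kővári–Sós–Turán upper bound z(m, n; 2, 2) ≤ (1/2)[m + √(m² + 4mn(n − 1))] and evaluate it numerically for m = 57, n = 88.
z(57, 88; 2, 2) ≤ (1/2)[57 + √(57² + 4·57·88·87)] = (1/2)[57 + √1748817] = 689.7142

Kővári–Sós–Turán: let r_1, ..., r_57 be the row sums and z = Σ r_i the total number of 1s. Each pair of columns can share at most one row with both entries 1 (else a 2×2 all-ones block appears), so Σ_i C(r_i, 2) ≤ C(88, 2) = 3828. By convexity Σ_i C(r_i, 2) ≥ 57·C(z/57, 2) = z(z − 57)/(2·57), giving z² − 57z − 57·88·87 ≤ 0 and hence z ≤ (1/2)[57 + √(3249 + 4·436392)] = (1/2)[57 + √1748817] ≈ (1/2)(57 + 1322.4284) = 689.7142.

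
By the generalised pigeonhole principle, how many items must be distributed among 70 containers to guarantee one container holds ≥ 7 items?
n = (7 − 1)·70 + 1 = 421

By the generalised pigeonhole principle, to guarantee some box contains ≥ r objects we need more than (r − 1) · k objects total. Threshold: n = (r − 1) · k + 1. With r = 7 and k = 70: n = 6 · 70 + 1 = 420 + 1 = 421. For n = 420 = 6 · 70, we can put exactly 6 objects in every box, avoiding 7 in any single one — so 421 is tight.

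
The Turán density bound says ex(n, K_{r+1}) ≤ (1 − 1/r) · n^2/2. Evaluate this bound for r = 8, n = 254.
Turán density bound = (7/8) · 254^2/2 = 112903/4 ≈ 28225.75

Turán's theorem: ex(n, K_{r+1}) is achieved by the complete r-partite Turán graph T(n, r) with parts as balanced as possible, and is at most (1 − 1/r) · n^2/2. For r = 8, n = 254: the density bound is (7/8) · 64516/2 = 112903/4 ≈ 28225.75. The integer-valued extremum is e(T(254, 8)) = 28225, which is strictly less than the density bound 112903/4 since 8 ∤ 254 (the parts of T(254, 8) cannot all be equal).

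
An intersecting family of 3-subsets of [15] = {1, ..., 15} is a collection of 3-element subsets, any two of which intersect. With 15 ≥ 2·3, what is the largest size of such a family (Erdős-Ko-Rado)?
max |F| = C(14, 2) = 91

Erdős-Ko-Rado (1961): when n ≥ 2k, max |F| = C(n−1, k−1). The bound is attained by the star {A : i ∈ A} for any fixed i ∈ [n]. Here C(15−1, 3−1) = C(14, 2) = 91.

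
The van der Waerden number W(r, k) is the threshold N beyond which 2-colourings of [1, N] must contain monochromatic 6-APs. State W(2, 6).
W(2, 6) = 1132

This is a classical value, W(2, 6) = 1132, established by combining an explicit 2-colouring of {1, ..., 1131} with no monochromatic 6-AP (giving the lower bound W(2, 6) > 1131) and a finite case analysis / exhaustive computer search showing every 2-colouring of {1, ..., 1132} has such an AP.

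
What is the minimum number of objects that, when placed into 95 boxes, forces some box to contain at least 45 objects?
n = (45 − 1)·95 + 1 = 4181

By the generalised pigeonhole principle, to guarantee some box contains ≥ r objects we need more than (r − 1) · k objects total. Threshold: n = (r − 1) · k + 1. With r = 45 and k = 95: n = 44 · 95 + 1 = 4180 + 1 = 4181. For n = 4180 = 44 · 95, we can put exactly 44 objects in every box, avoiding 45 in any single one — so 4181 is tight.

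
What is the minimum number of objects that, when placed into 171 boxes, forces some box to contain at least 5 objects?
n = (5 − 1)·171 + 1 = 685

By the generalised pigeonhole principle, to guarantee some box contains ≥ r objects we need more than (r − 1) · k objects total. Threshold: n = (r − 1) · k + 1. With r = 5 and k = 171: n = 4 · 171 + 1 = 684 + 1 = 685. For n = 684 = 4 · 171, we can put exactly 4 objects in every box, avoiding 5 in any single one — so 685 is tight.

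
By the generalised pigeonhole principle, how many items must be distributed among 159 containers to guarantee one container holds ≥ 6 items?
n = (6 − 1)·159 + 1 = 796

By the generalised pigeonhole principle, to guarantee some box contains ≥ r objects we need more than (r − 1) · k objects total. Threshold: n = (r − 1) · k + 1. With r = 6 and k = 159: n = 5 · 159 + 1 = 795 + 1 = 796. For n = 795 = 5 · 159, we can put exactly 5 objects in every box, avoiding 6 in any single one — so 796 is tight.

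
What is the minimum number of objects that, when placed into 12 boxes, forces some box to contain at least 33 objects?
n = (33 − 1)·12 + 1 = 385

By the generalised pigeonhole principle, to guarantee some box contains ≥ r objects we need more than (r − 1) · k objects total. Threshold: n = (r − 1) · k + 1. With r = 33 and k = 12: n = 32 · 12 + 1 = 384 + 1 = 385. For n = 384 = 32 · 12, we can put exactly 32 objects in every box, avoiding 33 in any single one — so 385 is tight.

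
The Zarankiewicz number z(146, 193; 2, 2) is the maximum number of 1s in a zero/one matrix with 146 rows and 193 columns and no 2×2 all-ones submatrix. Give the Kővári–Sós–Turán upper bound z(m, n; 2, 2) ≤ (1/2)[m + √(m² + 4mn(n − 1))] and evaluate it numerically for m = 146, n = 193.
z(146, 193; 2, 2) ≤ (1/2)[146 + √(146² + 4·146·193·192)] = (1/2)[146 + √21662020] = 2400.1238

Kővári–Sós–Turán: let r_1, ..., r_146 be the row sums and z = Σ r_i the total number of 1s. Each pair of columns can share at most one row with both entries 1 (else a 2×2 all-ones block appears), so Σ_i C(r_i, 2) ≤ C(193, 2) = 18528. By convexity Σ_i C(r_i, 2) ≥ 146·C(z/146, 2) = z(z − 146)/(2·146), giving z² − 146z − 146·193·192 ≤ 0 and hence z ≤ (1/2)[146 + √(21316 + 4·5410176)] = (1/2)[146 + √21662020] ≈ (1/2)(146 + 4654.2475) = 2400.1238.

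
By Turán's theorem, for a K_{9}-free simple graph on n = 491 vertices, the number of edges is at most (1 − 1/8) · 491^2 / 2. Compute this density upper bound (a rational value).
Turán density bound = (7/8) · 491^2/2 = 1687567/16 ≈ 105472.9375

Turán's theorem: ex(n, K_{r+1}) is achieved by the complete r-partite Turán graph T(n, r) with parts as balanced as possible, and is at most (1 − 1/r) · n^2/2. For r = 8, n = 491: the density bound is (7/8) · 241081/2 = 1687567/16 ≈ 105472.9375. The integer-valued extremum is e(T(491, 8)) = 105472, which is strictly less than the density bound 1687567/16 since 8 ∤ 491 (the parts of T(491, 8) cannot all be equal).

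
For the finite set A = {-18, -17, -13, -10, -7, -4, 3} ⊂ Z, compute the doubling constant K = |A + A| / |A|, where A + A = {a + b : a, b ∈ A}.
K = |A + A| / |A| = 24/7

Enumerate A + A = {a + b : a, b ∈ A}. With |A| = 7, there are |A|^2 = 49 ordered sum pairs; collecting distinct values, A + A = {-36, -35, -34, -31, -30, -28, -27, -26, -25, -24, -23, -22, -21, -20, -17, -15, -14, -11, -10, -8, -7, -4, -1, 6}, so |A + A| = 24. Thus K = 24/7. For comparison, the minimum possible |A + A| over all 7-element sets is 2·7 − 1 = 13 (so min K = 13/7), attained only by arithmetic progressions.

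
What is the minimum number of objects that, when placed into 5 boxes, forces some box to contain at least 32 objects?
n = (32 − 1)·5 + 1 = 156

By the generalised pigeonhole principle, to guarantee some box contains ≥ r objects we need more than (r − 1) · k objects total. Threshold: n = (r − 1) · k + 1. With r = 32 and k = 5: n = 31 · 5 + 1 = 155 + 1 = 156. For n = 155 = 31 · 5, we can put exactly 31 objects in every box, avoiding 32 in any single one — so 156 is tight.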